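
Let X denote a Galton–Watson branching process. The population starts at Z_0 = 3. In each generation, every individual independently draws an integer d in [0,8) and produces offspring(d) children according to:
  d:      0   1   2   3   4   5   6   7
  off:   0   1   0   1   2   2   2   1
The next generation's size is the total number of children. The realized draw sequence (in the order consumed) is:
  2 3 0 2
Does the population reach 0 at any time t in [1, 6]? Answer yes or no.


yes

gen 0: Z_0=3, draws=[2, 3, 0], offspring=[0, 1, 0], Z_1=1
gen 1: Z_1=1, draws=[2], offspring=[0], Z_2=0
gen 2: Z_2=0, draws=[], offspring=[], Z_3=0
gen 3: Z_3=0, draws=[], offspring=[], Z_4=0
gen 4: Z_4=0, draws=[], offspring=[], Z_5=0
gen 5: Z_5=0, draws=[], offspring=[], Z_6=0


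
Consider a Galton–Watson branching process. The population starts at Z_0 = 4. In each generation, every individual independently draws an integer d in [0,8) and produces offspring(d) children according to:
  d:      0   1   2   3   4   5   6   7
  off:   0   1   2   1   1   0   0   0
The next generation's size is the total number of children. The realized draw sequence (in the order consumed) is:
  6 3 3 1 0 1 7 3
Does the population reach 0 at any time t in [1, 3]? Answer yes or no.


no

gen 0: Z_0=4, draws=[6, 3, 3, 1], offspring=[0, 1, 1, 1], Z_1=3
gen 1: Z_1=3, draws=[0, 1, 7], offspring=[0, 1, 0], Z_2=1
gen 2: Z_2=1, draws=[3], offspring=[1], Z_3=1


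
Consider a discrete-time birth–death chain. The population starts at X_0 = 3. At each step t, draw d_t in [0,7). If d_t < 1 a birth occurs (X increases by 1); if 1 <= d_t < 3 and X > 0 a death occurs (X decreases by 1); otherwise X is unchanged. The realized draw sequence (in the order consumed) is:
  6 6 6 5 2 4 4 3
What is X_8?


t=0: X=3, d=6 → hold, X_1=3
t=1: X=3, d=6 → hold, X_2=3
t=2: X=3, d=6 → hold, X_3=3
t=3: X=3, d=5 → hold, X_4=3
t=4: X=3, d=2 → death, X_5=2
t=5: X=2, d=4 → hold, X_6=2
t=6: X=2, d=4 → hold, X_7=2
t=7: X=2, d=3 → hold, X_8=2

2


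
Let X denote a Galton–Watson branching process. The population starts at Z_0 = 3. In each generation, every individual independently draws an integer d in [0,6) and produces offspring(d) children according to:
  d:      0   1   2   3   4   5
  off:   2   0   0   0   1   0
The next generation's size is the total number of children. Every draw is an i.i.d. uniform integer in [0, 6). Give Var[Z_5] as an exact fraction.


Outcome values over d=0..5: [2, 0, 0, 0, 1, 0]
Σy = 3, Σy² = 5, M = 6
μ = 3/6 = 1/2,  σ² = 5/6 − (1/2)² = 7/12
V_0 = 0, E_0 = 3
V_1 = 7/12·E_0 + (1/2)²·V_0 = 7/4;  E_1 = 3/2
V_2 = 7/12·E_1 + (1/2)²·V_1 = 21/16;  E_2 = 3/4
V_3 = 7/12·E_2 + (1/2)²·V_2 = 49/64;  E_3 = 3/8
V_4 = 7/12·E_3 + (1/2)²·V_3 = 105/256;  E_4 = 3/16
V_5 = 7/12·E_4 + (1/2)²·V_4 = 217/1024;  E_5 = 3/32

217/1024


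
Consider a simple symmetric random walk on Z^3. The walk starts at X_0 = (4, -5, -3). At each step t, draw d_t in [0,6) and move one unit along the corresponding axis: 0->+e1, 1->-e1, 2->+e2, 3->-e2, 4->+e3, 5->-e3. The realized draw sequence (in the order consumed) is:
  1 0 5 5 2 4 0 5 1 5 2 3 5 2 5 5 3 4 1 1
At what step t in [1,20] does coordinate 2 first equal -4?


t=0: X=(4, -5, -3), d=1 → -e1, X_1=(3, -5, -3)
t=1: X=(3, -5, -3), d=0 → +e1, X_2=(4, -5, -3)
t=2: X=(4, -5, -3), d=5 → -e3, X_3=(4, -5, -4)
t=3: X=(4, -5, -4), d=5 → -e3, X_4=(4, -5, -5)
t=4: X=(4, -5, -5), d=2 → +e2, X_5=(4, -4, -5)
t=5: X=(4, -4, -5), d=4 → +e3, X_6=(4, -4, -4)
t=6: X=(4, -4, -4), d=0 → +e1, X_7=(5, -4, -4)
t=7: X=(5, -4, -4), d=5 → -e3, X_8=(5, -4, -5)
t=8: X=(5, -4, -5), d=1 → -e1, X_9=(4, -4, -5)
t=9: X=(4, -4, -5), d=5 → -e3, X_10=(4, -4, -6)
t=10: X=(4, -4, -6), d=2 → +e2, X_11=(4, -3, -6)
t=11: X=(4, -3, -6), d=3 → -e2, X_12=(4, -4, -6)
t=12: X=(4, -4, -6), d=5 → -e3, X_13=(4, -4, -7)
t=13: X=(4, -4, -7), d=2 → +e2, X_14=(4, -3, -7)
t=14: X=(4, -3, -7), d=5 → -e3, X_15=(4, -3, -8)
t=15: X=(4, -3, -8), d=5 → -e3, X_16=(4, -3, -9)
t=16: X=(4, -3, -9), d=3 → -e2, X_17=(4, -4, -9)
t=17: X=(4, -4, -9), d=4 → +e3, X_18=(4, -4, -8)
t=18: X=(4, -4, -8), d=1 → -e1, X_19=(3, -4, -8)
t=19: X=(3, -4, -8), d=1 → -e1, X_20=(2, -4, -8)

5


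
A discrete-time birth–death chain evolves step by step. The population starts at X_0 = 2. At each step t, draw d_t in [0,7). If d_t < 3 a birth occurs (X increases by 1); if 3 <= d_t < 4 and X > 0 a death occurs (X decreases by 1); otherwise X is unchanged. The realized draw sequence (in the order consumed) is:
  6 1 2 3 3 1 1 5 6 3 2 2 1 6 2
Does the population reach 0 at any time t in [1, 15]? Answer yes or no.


t=0: X=2, d=6 → hold, X_1=2
t=1: X=2, d=1 → birth, X_2=3
t=2: X=3, d=2 → birth, X_3=4
t=3: X=4, d=3 → death, X_4=3
t=4: X=3, d=3 → death, X_5=2
t=5: X=2, d=1 → birth, X_6=3
t=6: X=3, d=1 → birth, X_7=4
t=7: X=4, d=5 → hold, X_8=4
t=8: X=4, d=6 → hold, X_9=4
t=9: X=4, d=3 → death, X_10=3
t=10: X=3, d=2 → birth, X_11=4
t=11: X=4, d=2 → birth, X_12=5
t=12: X=5, d=1 → birth, X_13=6
t=13: X=6, d=6 → hold, X_14=6
t=14: X=6, d=2 → birth, X_15=7

no


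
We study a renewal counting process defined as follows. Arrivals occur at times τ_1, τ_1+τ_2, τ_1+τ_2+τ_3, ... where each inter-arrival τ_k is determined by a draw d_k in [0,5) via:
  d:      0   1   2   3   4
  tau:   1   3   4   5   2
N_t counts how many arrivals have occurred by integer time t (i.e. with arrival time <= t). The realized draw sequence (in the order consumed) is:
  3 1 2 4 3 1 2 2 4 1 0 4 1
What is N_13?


3

draw d_1=3: τ_1=5, arrival time A_1=5
draw d_2=1: τ_2=3, arrival time A_2=8
draw d_3=2: τ_3=4, arrival time A_3=12
draw d_4=4: τ_4=2, arrival time A_4=14
draw d_5=3: τ_5=5, arrival time A_5=19
draw d_6=1: τ_6=3, arrival time A_6=22
draw d_7=2: τ_7=4, arrival time A_7=26
draw d_8=2: τ_8=4, arrival time A_8=30
draw d_9=4: τ_9=2, arrival time A_9=32
draw d_10=1: τ_10=3, arrival time A_10=35
draw d_11=0: τ_11=1, arrival time A_11=36
draw d_12=4: τ_12=2, arrival time A_12=38
draw d_13=1: τ_13=3, arrival time A_13=41
N_t over t=0..13: 0:0 1:0 2:0 3:0 4:0 5:1 6:1 7:1 8:2 9:2 10:2 11:2 12:3 13:3


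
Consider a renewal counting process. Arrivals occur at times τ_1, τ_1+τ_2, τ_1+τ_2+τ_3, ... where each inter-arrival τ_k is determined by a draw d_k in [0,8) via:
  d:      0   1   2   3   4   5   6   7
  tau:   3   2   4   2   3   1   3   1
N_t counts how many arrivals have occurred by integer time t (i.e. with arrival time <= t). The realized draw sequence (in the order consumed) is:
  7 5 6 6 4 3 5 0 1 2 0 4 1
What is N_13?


draw d_1=7: τ_1=1, arrival time A_1=1
draw d_2=5: τ_2=1, arrival time A_2=2
draw d_3=6: τ_3=3, arrival time A_3=5
draw d_4=6: τ_4=3, arrival time A_4=8
draw d_5=4: τ_5=3, arrival time A_5=11
draw d_6=3: τ_6=2, arrival time A_6=13
draw d_7=5: τ_7=1, arrival time A_7=14
draw d_8=0: τ_8=3, arrival time A_8=17
draw d_9=1: τ_9=2, arrival time A_9=19
draw d_10=2: τ_10=4, arrival time A_10=23
draw d_11=0: τ_11=3, arrival time A_11=26
draw d_12=4: τ_12=3, arrival time A_12=29
draw d_13=1: τ_13=2, arrival time A_13=31
N_t over t=0..13: 0:0 1:1 2:2 3:2 4:2 5:3 6:3 7:3 8:4 9:4 10:4 11:5 12:5 13:6

6


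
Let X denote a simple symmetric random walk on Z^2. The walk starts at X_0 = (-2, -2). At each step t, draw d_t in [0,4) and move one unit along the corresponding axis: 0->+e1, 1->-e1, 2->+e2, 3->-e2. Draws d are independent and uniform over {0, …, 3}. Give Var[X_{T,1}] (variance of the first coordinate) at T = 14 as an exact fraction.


Outcome values over d=0..3: [1, -1, 0, 0]
Σy = 0, Σy² = 2, M = 4
μ = 0/4 = 0,  σ² = 2/4 − (0)² = 1/2
Independent increments: Var[X_14] = 14·σ² = 14·(1/2) = 7

7


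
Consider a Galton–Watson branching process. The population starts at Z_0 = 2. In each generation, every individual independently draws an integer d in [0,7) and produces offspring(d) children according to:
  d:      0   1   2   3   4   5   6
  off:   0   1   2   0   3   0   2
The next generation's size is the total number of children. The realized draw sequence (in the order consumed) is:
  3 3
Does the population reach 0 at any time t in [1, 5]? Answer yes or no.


gen 0: Z_0=2, draws=[3, 3], offspring=[0, 0], Z_1=0
gen 1: Z_1=0, draws=[], offspring=[], Z_2=0
gen 2: Z_2=0, draws=[], offspring=[], Z_3=0
gen 3: Z_3=0, draws=[], offspring=[], Z_4=0
gen 4: Z_4=0, draws=[], offspring=[], Z_5=0

yes


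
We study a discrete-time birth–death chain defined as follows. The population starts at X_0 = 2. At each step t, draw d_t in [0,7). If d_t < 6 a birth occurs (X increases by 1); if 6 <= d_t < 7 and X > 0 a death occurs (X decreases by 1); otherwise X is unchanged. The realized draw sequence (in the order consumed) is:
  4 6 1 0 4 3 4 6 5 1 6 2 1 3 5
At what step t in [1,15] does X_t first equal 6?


6

t=0: X=2, d=4 → birth, X_1=3
t=1: X=3, d=6 → death, X_2=2
t=2: X=2, d=1 → birth, X_3=3
t=3: X=3, d=0 → birth, X_4=4
t=4: X=4, d=4 → birth, X_5=5
t=5: X=5, d=3 → birth, X_6=6
t=6: X=6, d=4 → birth, X_7=7
t=7: X=7, d=6 → death, X_8=6
t=8: X=6, d=5 → birth, X_9=7
t=9: X=7, d=1 → birth, X_10=8
t=10: X=8, d=6 → death, X_11=7
t=11: X=7, d=2 → birth, X_12=8
t=12: X=8, d=1 → birth, X_13=9
t=13: X=9, d=3 → birth, X_14=10
t=14: X=10, d=5 → birth, X_15=11


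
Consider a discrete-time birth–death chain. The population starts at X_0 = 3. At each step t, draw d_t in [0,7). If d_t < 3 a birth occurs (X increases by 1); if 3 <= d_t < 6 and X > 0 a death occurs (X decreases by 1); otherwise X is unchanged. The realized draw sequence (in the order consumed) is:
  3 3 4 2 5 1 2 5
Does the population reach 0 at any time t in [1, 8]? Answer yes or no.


yes

t=0: X=3, d=3 → death, X_1=2
t=1: X=2, d=3 → death, X_2=1
t=2: X=1, d=4 → death, X_3=0
t=3: X=0, d=2 → birth, X_4=1
t=4: X=1, d=5 → death, X_5=0
t=5: X=0, d=1 → birth, X_6=1
t=6: X=1, d=2 → birth, X_7=2
t=7: X=2, d=5 → death, X_8=1


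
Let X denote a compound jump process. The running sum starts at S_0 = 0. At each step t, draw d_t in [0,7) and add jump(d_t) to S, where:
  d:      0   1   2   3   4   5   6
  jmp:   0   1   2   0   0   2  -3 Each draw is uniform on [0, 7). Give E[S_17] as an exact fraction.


34/7

Outcome values over d=0..6: [0, 1, 2, 0, 0, 2, -3]
Σy = 2, Σy² = 18, M = 7
μ = 2/7 = 2/7,  σ² = 18/7 − (2/7)² = 122/49
E[S_17] = 0 + 17·(2/7) = 34/7


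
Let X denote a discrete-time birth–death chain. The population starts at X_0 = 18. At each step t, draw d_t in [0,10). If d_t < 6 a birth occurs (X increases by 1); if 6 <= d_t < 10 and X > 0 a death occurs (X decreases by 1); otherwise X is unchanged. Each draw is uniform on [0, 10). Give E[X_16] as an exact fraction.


X can drop by at most 1 per step and X_0 = 18 > T = 16, so X_t >= 18 − t >= 2 > 0 for every t <= 16: the floor at 0 (the 'and X > 0' condition) never binds. Hence X_16 = X_0 + Σ_{t<16} Y_t with i.i.d. increments Y_t = y(d_t) ∈ {+1, −1, 0}.
Outcome values over d=0..9: [1, 1, 1, 1, 1, 1, -1, -1, -1, -1]
Σy = 2, Σy² = 10, M = 10
μ = 2/10 = 1/5,  σ² = 10/10 − (1/5)² = 24/25
E[X_16] = 18 + 16·(1/5) = 106/5

106/5


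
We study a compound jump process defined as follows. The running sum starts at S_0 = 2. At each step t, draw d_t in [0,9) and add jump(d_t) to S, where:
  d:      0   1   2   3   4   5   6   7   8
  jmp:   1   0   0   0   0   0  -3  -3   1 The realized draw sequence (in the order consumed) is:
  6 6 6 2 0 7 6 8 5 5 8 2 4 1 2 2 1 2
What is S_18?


-10

t=0: S=2, d=6, jump=-3, S_1=-1
t=1: S=-1, d=6, jump=-3, S_2=-4
t=2: S=-4, d=6, jump=-3, S_3=-7
t=3: S=-7, d=2, jump=0, S_4=-7
t=4: S=-7, d=0, jump=1, S_5=-6
t=5: S=-6, d=7, jump=-3, S_6=-9
t=6: S=-9, d=6, jump=-3, S_7=-12
t=7: S=-12, d=8, jump=1, S_8=-11
t=8: S=-11, d=5, jump=0, S_9=-11
t=9: S=-11, d=5, jump=0, S_10=-11
t=10: S=-11, d=8, jump=1, S_11=-10
t=11: S=-10, d=2, jump=0, S_12=-10
t=12: S=-10, d=4, jump=0, S_13=-10
t=13: S=-10, d=1, jump=0, S_14=-10
t=14: S=-10, d=2, jump=0, S_15=-10
t=15: S=-10, d=2, jump=0, S_16=-10
t=16: S=-10, d=1, jump=0, S_17=-10
t=17: S=-10, d=2, jump=0, S_18=-10


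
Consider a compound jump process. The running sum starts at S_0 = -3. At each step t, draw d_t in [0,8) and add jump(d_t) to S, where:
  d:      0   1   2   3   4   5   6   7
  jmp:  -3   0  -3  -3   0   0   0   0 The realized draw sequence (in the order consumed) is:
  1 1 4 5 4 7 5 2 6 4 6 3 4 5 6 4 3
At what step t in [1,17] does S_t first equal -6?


t=0: S=-3, d=1, jump=0, S_1=-3
t=1: S=-3, d=1, jump=0, S_2=-3
t=2: S=-3, d=4, jump=0, S_3=-3
t=3: S=-3, d=5, jump=0, S_4=-3
t=4: S=-3, d=4, jump=0, S_5=-3
t=5: S=-3, d=7, jump=0, S_6=-3
t=6: S=-3, d=5, jump=0, S_7=-3
t=7: S=-3, d=2, jump=-3, S_8=-6
t=8: S=-6, d=6, jump=0, S_9=-6
t=9: S=-6, d=4, jump=0, S_10=-6
t=10: S=-6, d=6, jump=0, S_11=-6
t=11: S=-6, d=3, jump=-3, S_12=-9
t=12: S=-9, d=4, jump=0, S_13=-9
t=13: S=-9, d=5, jump=0, S_14=-9
t=14: S=-9, d=6, jump=0, S_15=-9
t=15: S=-9, d=4, jump=0, S_16=-9
t=16: S=-9, d=3, jump=-3, S_17=-12

8


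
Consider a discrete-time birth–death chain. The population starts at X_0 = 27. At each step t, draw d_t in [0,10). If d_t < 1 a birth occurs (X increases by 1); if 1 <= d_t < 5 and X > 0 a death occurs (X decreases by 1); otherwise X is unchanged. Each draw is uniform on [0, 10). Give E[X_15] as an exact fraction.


45/2

X can drop by at most 1 per step and X_0 = 27 > T = 15, so X_t >= 27 − t >= 12 > 0 for every t <= 15: the floor at 0 (the 'and X > 0' condition) never binds. Hence X_15 = X_0 + Σ_{t<15} Y_t with i.i.d. increments Y_t = y(d_t) ∈ {+1, −1, 0}.
Outcome values over d=0..9: [1, -1, -1, -1, -1, 0, 0, 0, 0, 0]
Σy = -3, Σy² = 5, M = 10
μ = -3/10 = -3/10,  σ² = 5/10 − (-3/10)² = 41/100
E[X_15] = 27 + 15·(-3/10) = 45/2


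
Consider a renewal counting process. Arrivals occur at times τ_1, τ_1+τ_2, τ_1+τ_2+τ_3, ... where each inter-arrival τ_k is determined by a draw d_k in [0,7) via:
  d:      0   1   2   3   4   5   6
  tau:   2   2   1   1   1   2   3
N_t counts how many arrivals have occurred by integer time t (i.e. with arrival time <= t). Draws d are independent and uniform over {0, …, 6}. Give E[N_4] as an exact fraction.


Inter-arrival values over d=0..6: [2, 2, 1, 1, 1, 2, 3]
Each d has probability 1/7, so the pmf of τ is: f(1) = 3/7, f(2) = 3/7, f(3) = 1/7
Renewal equation for m(n) = E[N_n]: condition on τ_1 = k (if k <= n, one arrival plus a fresh copy on the remaining n−k steps): m(n) = F(n) + Σ_{k<=n} f(k)·m(n−k), where F(n) = P(τ <= n) and m(0) = 0
m(1) = F(1) = 3/7
m(2) = F(2) + f(1)·m(1) = 6/7 + 3/7·3/7 = 51/49
m(3) = F(3) + f(1)·m(2) + f(2)·m(1) = 1 + 3/7·51/49 + 3/7·3/7 = 559/343
m(4) = F(4) + f(1)·m(3) + f(2)·m(2) + f(3)·m(1) = 1 + 3/7·559/343 + 3/7·51/49 + 1/7·3/7 = 5296/2401
E[N_4] = m(4) = 5296/2401

5296/2401


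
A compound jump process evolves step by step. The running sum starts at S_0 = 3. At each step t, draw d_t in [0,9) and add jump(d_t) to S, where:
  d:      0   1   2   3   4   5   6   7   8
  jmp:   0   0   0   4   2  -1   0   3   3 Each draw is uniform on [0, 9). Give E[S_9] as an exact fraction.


14

Outcome values over d=0..8: [0, 0, 0, 4, 2, -1, 0, 3, 3]
Σy = 11, Σy² = 39, M = 9
μ = 11/9 = 11/9,  σ² = 39/9 − (11/9)² = 230/81
E[S_9] = 3 + 9·(11/9) = 14


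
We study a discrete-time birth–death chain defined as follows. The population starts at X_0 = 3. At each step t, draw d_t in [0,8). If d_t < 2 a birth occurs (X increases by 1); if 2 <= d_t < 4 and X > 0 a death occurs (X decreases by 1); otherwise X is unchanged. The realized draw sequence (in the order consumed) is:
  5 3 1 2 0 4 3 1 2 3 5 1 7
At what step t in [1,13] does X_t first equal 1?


t=0: X=3, d=5 → hold, X_1=3
t=1: X=3, d=3 → death, X_2=2
t=2: X=2, d=1 → birth, X_3=3
t=3: X=3, d=2 → death, X_4=2
t=4: X=2, d=0 → birth, X_5=3
t=5: X=3, d=4 → hold, X_6=3
t=6: X=3, d=3 → death, X_7=2
t=7: X=2, d=1 → birth, X_8=3
t=8: X=3, d=2 → death, X_9=2
t=9: X=2, d=3 → death, X_10=1
t=10: X=1, d=5 → hold, X_11=1
t=11: X=1, d=1 → birth, X_12=2
t=12: X=2, d=7 → hold, X_13=2

10


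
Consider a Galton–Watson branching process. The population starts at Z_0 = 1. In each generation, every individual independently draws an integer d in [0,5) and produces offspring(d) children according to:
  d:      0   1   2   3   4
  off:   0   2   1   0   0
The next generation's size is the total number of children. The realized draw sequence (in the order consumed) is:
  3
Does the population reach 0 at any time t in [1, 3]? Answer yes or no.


yes

gen 0: Z_0=1, draws=[3], offspring=[0], Z_1=0
gen 1: Z_1=0, draws=[], offspring=[], Z_2=0
gen 2: Z_2=0, draws=[], offspring=[], Z_3=0


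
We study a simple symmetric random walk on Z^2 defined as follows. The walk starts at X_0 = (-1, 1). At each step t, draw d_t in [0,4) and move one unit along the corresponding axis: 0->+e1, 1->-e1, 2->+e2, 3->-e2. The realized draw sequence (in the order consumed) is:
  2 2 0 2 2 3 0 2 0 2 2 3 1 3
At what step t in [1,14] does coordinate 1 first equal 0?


3

t=0: X=(-1, 1), d=2 → +e2, X_1=(-1, 2)
t=1: X=(-1, 2), d=2 → +e2, X_2=(-1, 3)
t=2: X=(-1, 3), d=0 → +e1, X_3=(0, 3)
t=3: X=(0, 3), d=2 → +e2, X_4=(0, 4)
t=4: X=(0, 4), d=2 → +e2, X_5=(0, 5)
t=5: X=(0, 5), d=3 → -e2, X_6=(0, 4)
t=6: X=(0, 4), d=0 → +e1, X_7=(1, 4)
t=7: X=(1, 4), d=2 → +e2, X_8=(1, 5)
t=8: X=(1, 5), d=0 → +e1, X_9=(2, 5)
t=9: X=(2, 5), d=2 → +e2, X_10=(2, 6)
t=10: X=(2, 6), d=2 → +e2, X_11=(2, 7)
t=11: X=(2, 7), d=3 → -e2, X_12=(2, 6)
t=12: X=(2, 6), d=1 → -e1, X_13=(1, 6)
t=13: X=(1, 6), d=3 → -e2, X_14=(1, 5)


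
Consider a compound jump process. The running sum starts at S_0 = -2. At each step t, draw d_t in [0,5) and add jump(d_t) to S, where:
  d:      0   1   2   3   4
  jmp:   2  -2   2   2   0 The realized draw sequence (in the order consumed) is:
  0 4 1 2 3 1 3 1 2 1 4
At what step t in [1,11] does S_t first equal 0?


t=0: S=-2, d=0, jump=2, S_1=0
t=1: S=0, d=4, jump=0, S_2=0
t=2: S=0, d=1, jump=-2, S_3=-2
t=3: S=-2, d=2, jump=2, S_4=0
t=4: S=0, d=3, jump=2, S_5=2
t=5: S=2, d=1, jump=-2, S_6=0
t=6: S=0, d=3, jump=2, S_7=2
t=7: S=2, d=1, jump=-2, S_8=0
t=8: S=0, d=2, jump=2, S_9=2
t=9: S=2, d=1, jump=-2, S_10=0
t=10: S=0, d=4, jump=0, S_11=0

1


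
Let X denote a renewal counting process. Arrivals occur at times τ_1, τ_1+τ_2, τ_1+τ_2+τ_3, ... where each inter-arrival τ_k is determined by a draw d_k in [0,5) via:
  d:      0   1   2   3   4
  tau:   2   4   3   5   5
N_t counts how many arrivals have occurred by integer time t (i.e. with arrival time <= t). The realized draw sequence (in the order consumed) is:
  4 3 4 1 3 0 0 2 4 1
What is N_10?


2

draw d_1=4: τ_1=5, arrival time A_1=5
draw d_2=3: τ_2=5, arrival time A_2=10
draw d_3=4: τ_3=5, arrival time A_3=15
draw d_4=1: τ_4=4, arrival time A_4=19
draw d_5=3: τ_5=5, arrival time A_5=24
draw d_6=0: τ_6=2, arrival time A_6=26
draw d_7=0: τ_7=2, arrival time A_7=28
draw d_8=2: τ_8=3, arrival time A_8=31
draw d_9=4: τ_9=5, arrival time A_9=36
draw d_10=1: τ_10=4, arrival time A_10=40
N_t over t=0..10: 0:0 1:0 2:0 3:0 4:0 5:1 6:1 7:1 8:1 9:1 10:2


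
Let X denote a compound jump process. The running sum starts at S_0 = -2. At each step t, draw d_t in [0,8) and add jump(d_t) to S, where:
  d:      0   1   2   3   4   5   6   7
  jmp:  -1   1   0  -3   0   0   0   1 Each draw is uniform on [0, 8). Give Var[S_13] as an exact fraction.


299/16

Outcome values over d=0..7: [-1, 1, 0, -3, 0, 0, 0, 1]
Σy = -2, Σy² = 12, M = 8
μ = -2/8 = -1/4,  σ² = 12/8 − (-1/4)² = 23/16
Independent increments: Var[S_13] = 13·σ² = 13·(23/16) = 299/16


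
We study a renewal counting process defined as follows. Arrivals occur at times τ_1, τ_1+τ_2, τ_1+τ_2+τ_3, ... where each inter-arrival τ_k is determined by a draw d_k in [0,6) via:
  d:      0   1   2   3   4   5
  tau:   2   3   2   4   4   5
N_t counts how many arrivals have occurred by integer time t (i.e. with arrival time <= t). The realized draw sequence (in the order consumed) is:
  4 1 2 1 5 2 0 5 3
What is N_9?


3

draw d_1=4: τ_1=4, arrival time A_1=4
draw d_2=1: τ_2=3, arrival time A_2=7
draw d_3=2: τ_3=2, arrival time A_3=9
draw d_4=1: τ_4=3, arrival time A_4=12
draw d_5=5: τ_5=5, arrival time A_5=17
draw d_6=2: τ_6=2, arrival time A_6=19
draw d_7=0: τ_7=2, arrival time A_7=21
draw d_8=5: τ_8=5, arrival time A_8=26
draw d_9=3: τ_9=4, arrival time A_9=30
N_t over t=0..9: 0:0 1:0 2:0 3:0 4:1 5:1 6:1 7:2 8:2 9:3


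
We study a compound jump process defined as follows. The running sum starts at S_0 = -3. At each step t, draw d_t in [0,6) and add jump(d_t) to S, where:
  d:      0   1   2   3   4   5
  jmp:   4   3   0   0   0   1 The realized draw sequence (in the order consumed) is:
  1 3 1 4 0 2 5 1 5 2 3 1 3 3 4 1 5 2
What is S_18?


19

t=0: S=-3, d=1, jump=3, S_1=0
t=1: S=0, d=3, jump=0, S_2=0
t=2: S=0, d=1, jump=3, S_3=3
t=3: S=3, d=4, jump=0, S_4=3
t=4: S=3, d=0, jump=4, S_5=7
t=5: S=7, d=2, jump=0, S_6=7
t=6: S=7, d=5, jump=1, S_7=8
t=7: S=8, d=1, jump=3, S_8=11
t=8: S=11, d=5, jump=1, S_9=12
t=9: S=12, d=2, jump=0, S_10=12
t=10: S=12, d=3, jump=0, S_11=12
t=11: S=12, d=1, jump=3, S_12=15
t=12: S=15, d=3, jump=0, S_13=15
t=13: S=15, d=3, jump=0, S_14=15
t=14: S=15, d=4, jump=0, S_15=15
t=15: S=15, d=1, jump=3, S_16=18
t=16: S=18, d=5, jump=1, S_17=19
t=17: S=19, d=2, jump=0, S_18=19


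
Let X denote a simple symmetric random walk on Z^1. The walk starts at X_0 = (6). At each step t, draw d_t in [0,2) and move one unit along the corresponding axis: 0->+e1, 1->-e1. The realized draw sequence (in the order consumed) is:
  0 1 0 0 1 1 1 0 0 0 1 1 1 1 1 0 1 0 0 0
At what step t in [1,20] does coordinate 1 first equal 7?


t=0: X=(6), d=0 → +e1, X_1=(7)
t=1: X=(7), d=1 → -e1, X_2=(6)
t=2: X=(6), d=0 → +e1, X_3=(7)
t=3: X=(7), d=0 → +e1, X_4=(8)
t=4: X=(8), d=1 → -e1, X_5=(7)
t=5: X=(7), d=1 → -e1, X_6=(6)
t=6: X=(6), d=1 → -e1, X_7=(5)
t=7: X=(5), d=0 → +e1, X_8=(6)
t=8: X=(6), d=0 → +e1, X_9=(7)
t=9: X=(7), d=0 → +e1, X_10=(8)
t=10: X=(8), d=1 → -e1, X_11=(7)
t=11: X=(7), d=1 → -e1, X_12=(6)
t=12: X=(6), d=1 → -e1, X_13=(5)
t=13: X=(5), d=1 → -e1, X_14=(4)
t=14: X=(4), d=1 → -e1, X_15=(3)
t=15: X=(3), d=0 → +e1, X_16=(4)
t=16: X=(4), d=1 → -e1, X_17=(3)
t=17: X=(3), d=0 → +e1, X_18=(4)
t=18: X=(4), d=0 → +e1, X_19=(5)
t=19: X=(5), d=0 → +e1, X_20=(6)

1


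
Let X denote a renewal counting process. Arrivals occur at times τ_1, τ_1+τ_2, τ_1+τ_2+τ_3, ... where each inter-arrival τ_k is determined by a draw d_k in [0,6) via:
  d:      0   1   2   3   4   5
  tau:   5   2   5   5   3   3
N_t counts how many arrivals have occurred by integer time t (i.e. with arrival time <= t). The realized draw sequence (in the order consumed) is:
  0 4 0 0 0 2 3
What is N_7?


draw d_1=0: τ_1=5, arrival time A_1=5
draw d_2=4: τ_2=3, arrival time A_2=8
draw d_3=0: τ_3=5, arrival time A_3=13
draw d_4=0: τ_4=5, arrival time A_4=18
draw d_5=0: τ_5=5, arrival time A_5=23
draw d_6=2: τ_6=5, arrival time A_6=28
draw d_7=3: τ_7=5, arrival time A_7=33
N_t over t=0..7: 0:0 1:0 2:0 3:0 4:0 5:1 6:1 7:1

1


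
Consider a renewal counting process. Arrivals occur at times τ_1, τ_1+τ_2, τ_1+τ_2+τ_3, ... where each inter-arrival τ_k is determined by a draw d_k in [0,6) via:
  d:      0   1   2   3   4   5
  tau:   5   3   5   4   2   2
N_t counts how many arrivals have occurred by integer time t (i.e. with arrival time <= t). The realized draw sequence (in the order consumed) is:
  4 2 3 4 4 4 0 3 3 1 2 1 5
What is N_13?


4

draw d_1=4: τ_1=2, arrival time A_1=2
draw d_2=2: τ_2=5, arrival time A_2=7
draw d_3=3: τ_3=4, arrival time A_3=11
draw d_4=4: τ_4=2, arrival time A_4=13
draw d_5=4: τ_5=2, arrival time A_5=15
draw d_6=4: τ_6=2, arrival time A_6=17
draw d_7=0: τ_7=5, arrival time A_7=22
draw d_8=3: τ_8=4, arrival time A_8=26
draw d_9=3: τ_9=4, arrival time A_9=30
draw d_10=1: τ_10=3, arrival time A_10=33
draw d_11=2: τ_11=5, arrival time A_11=38
draw d_12=1: τ_12=3, arrival time A_12=41
draw d_13=5: τ_13=2, arrival time A_13=43
N_t over t=0..13: 0:0 1:0 2:1 3:1 4:1 5:1 6:1 7:2 8:2 9:2 10:2 11:3 12:3 13:4


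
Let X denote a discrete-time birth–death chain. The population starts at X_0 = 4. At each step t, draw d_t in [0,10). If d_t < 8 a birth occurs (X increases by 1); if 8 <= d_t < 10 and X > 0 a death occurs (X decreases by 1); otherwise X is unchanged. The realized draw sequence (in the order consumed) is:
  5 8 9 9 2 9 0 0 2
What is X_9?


t=0: X=4, d=5 → birth, X_1=5
t=1: X=5, d=8 → death, X_2=4
t=2: X=4, d=9 → death, X_3=3
t=3: X=3, d=9 → death, X_4=2
t=4: X=2, d=2 → birth, X_5=3
t=5: X=3, d=9 → death, X_6=2
t=6: X=2, d=0 → birth, X_7=3
t=7: X=3, d=0 → birth, X_8=4
t=8: X=4, d=2 → birth, X_9=5

5


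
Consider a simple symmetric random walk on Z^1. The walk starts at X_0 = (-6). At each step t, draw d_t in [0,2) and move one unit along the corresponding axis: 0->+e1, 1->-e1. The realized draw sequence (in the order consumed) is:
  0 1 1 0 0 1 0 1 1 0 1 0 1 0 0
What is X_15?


(-5)

t=0: X=(-6), d=0 → +e1, X_1=(-5)
t=1: X=(-5), d=1 → -e1, X_2=(-6)
t=2: X=(-6), d=1 → -e1, X_3=(-7)
t=3: X=(-7), d=0 → +e1, X_4=(-6)
t=4: X=(-6), d=0 → +e1, X_5=(-5)
t=5: X=(-5), d=1 → -e1, X_6=(-6)
t=6: X=(-6), d=0 → +e1, X_7=(-5)
t=7: X=(-5), d=1 → -e1, X_8=(-6)
t=8: X=(-6), d=1 → -e1, X_9=(-7)
t=9: X=(-7), d=0 → +e1, X_10=(-6)
t=10: X=(-6), d=1 → -e1, X_11=(-7)
t=11: X=(-7), d=0 → +e1, X_12=(-6)
t=12: X=(-6), d=1 → -e1, X_13=(-7)
t=13: X=(-7), d=0 → +e1, X_14=(-6)
t=14: X=(-6), d=0 → +e1, X_15=(-5)


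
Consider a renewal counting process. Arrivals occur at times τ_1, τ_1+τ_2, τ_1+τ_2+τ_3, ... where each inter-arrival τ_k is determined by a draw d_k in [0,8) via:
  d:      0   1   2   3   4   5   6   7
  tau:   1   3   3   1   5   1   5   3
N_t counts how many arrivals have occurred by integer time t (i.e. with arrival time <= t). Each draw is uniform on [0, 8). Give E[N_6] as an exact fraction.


Inter-arrival values over d=0..7: [1, 3, 3, 1, 5, 1, 5, 3]
Each d has probability 1/8, so the pmf of τ is: f(1) = 3/8, f(3) = 3/8, f(5) = 1/4
Renewal equation for m(n) = E[N_n]: condition on τ_1 = k (if k <= n, one arrival plus a fresh copy on the remaining n−k steps): m(n) = F(n) + Σ_{k<=n} f(k)·m(n−k), where F(n) = P(τ <= n) and m(0) = 0
m(1) = F(1) = 3/8
m(2) = F(2) + f(1)·m(1) = 3/8 + 3/8·3/8 = 33/64
m(3) = F(3) + f(1)·m(2) = 3/4 + 3/8·33/64 = 483/512
m(4) = F(4) + f(1)·m(3) + f(3)·m(1) = 3/4 + 3/8·483/512 + 3/8·3/8 = 5097/4096
m(5) = F(5) + f(1)·m(4) + f(3)·m(2) = 1 + 3/8·5097/4096 + 3/8·33/64 = 54395/32768
m(6) = F(6) + f(1)·m(5) + f(3)·m(3) + f(5)·m(1) = 1 + 3/8·54395/32768 + 3/8·483/512 + 1/4·3/8 = 542641/262144
E[N_6] = m(6) = 542641/262144

542641/262144


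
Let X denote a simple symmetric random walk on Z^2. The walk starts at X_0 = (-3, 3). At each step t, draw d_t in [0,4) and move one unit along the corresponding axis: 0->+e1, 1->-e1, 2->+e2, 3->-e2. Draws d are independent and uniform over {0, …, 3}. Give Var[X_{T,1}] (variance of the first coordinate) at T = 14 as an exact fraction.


Outcome values over d=0..3: [1, -1, 0, 0]
Σy = 0, Σy² = 2, M = 4
μ = 0/4 = 0,  σ² = 2/4 − (0)² = 1/2
Independent increments: Var[X_14] = 14·σ² = 14·(1/2) = 7

7


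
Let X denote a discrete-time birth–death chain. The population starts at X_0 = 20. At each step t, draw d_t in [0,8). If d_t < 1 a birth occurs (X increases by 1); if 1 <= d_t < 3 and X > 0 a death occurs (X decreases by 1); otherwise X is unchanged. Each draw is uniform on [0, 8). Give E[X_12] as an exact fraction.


X can drop by at most 1 per step and X_0 = 20 > T = 12, so X_t >= 20 − t >= 8 > 0 for every t <= 12: the floor at 0 (the 'and X > 0' condition) never binds. Hence X_12 = X_0 + Σ_{t<12} Y_t with i.i.d. increments Y_t = y(d_t) ∈ {+1, −1, 0}.
Outcome values over d=0..7: [1, -1, -1, 0, 0, 0, 0, 0]
Σy = -1, Σy² = 3, M = 8
μ = -1/8 = -1/8,  σ² = 3/8 − (-1/8)² = 23/64
E[X_12] = 20 + 12·(-1/8) = 37/2

37/2


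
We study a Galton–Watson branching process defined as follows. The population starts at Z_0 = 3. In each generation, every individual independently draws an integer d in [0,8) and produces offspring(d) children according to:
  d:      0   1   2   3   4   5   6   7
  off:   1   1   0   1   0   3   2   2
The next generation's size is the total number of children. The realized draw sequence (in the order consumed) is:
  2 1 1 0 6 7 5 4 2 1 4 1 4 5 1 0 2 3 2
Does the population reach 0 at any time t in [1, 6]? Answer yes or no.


gen 0: Z_0=3, draws=[2, 1, 1], offspring=[0, 1, 1], Z_1=2
gen 1: Z_1=2, draws=[0, 6], offspring=[1, 2], Z_2=3
gen 2: Z_2=3, draws=[7, 5, 4], offspring=[2, 3, 0], Z_3=5
gen 3: Z_3=5, draws=[2, 1, 4, 1, 4], offspring=[0, 1, 0, 1, 0], Z_4=2
gen 4: Z_4=2, draws=[5, 1], offspring=[3, 1], Z_5=4
gen 5: Z_5=4, draws=[0, 2, 3, 2], offspring=[1, 0, 1, 0], Z_6=2

no


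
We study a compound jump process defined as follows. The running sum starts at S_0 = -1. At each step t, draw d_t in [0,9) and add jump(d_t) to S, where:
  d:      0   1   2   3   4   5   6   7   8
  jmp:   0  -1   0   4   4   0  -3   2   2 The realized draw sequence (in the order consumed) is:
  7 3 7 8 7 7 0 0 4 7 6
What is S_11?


16

t=0: S=-1, d=7, jump=2, S_1=1
t=1: S=1, d=3, jump=4, S_2=5
t=2: S=5, d=7, jump=2, S_3=7
t=3: S=7, d=8, jump=2, S_4=9
t=4: S=9, d=7, jump=2, S_5=11
t=5: S=11, d=7, jump=2, S_6=13
t=6: S=13, d=0, jump=0, S_7=13
t=7: S=13, d=0, jump=0, S_8=13
t=8: S=13, d=4, jump=4, S_9=17
t=9: S=17, d=7, jump=2, S_10=19
t=10: S=19, d=6, jump=-3, S_11=16


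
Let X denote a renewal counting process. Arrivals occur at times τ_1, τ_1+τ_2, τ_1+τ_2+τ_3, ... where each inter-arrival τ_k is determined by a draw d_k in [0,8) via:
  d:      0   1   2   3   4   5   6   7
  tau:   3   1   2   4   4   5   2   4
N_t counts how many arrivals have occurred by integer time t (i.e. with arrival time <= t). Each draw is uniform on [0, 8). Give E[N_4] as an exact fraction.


Inter-arrival values over d=0..7: [3, 1, 2, 4, 4, 5, 2, 4]
Each d has probability 1/8, so the pmf of τ is: f(1) = 1/8, f(2) = 1/4, f(3) = 1/8, f(4) = 3/8, f(5) = 1/8
Renewal equation for m(n) = E[N_n]: condition on τ_1 = k (if k <= n, one arrival plus a fresh copy on the remaining n−k steps): m(n) = F(n) + Σ_{k<=n} f(k)·m(n−k), where F(n) = P(τ <= n) and m(0) = 0
m(1) = F(1) = 1/8
m(2) = F(2) + f(1)·m(1) = 3/8 + 1/8·1/8 = 25/64
m(3) = F(3) + f(1)·m(2) + f(2)·m(1) = 1/2 + 1/8·25/64 + 1/4·1/8 = 297/512
m(4) = F(4) + f(1)·m(3) + f(2)·m(2) + f(3)·m(1) = 7/8 + 1/8·297/512 + 1/4·25/64 + 1/8·1/8 = 4345/4096
E[N_4] = m(4) = 4345/4096

4345/4096


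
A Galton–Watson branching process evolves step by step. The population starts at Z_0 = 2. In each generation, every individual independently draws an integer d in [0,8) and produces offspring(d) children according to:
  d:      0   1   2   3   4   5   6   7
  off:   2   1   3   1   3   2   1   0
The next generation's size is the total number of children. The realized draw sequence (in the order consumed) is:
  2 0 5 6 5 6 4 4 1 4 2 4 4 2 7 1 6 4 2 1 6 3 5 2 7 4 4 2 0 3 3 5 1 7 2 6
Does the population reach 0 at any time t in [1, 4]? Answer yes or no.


gen 0: Z_0=2, draws=[2, 0], offspring=[3, 2], Z_1=5
gen 1: Z_1=5, draws=[5, 6, 5, 6, 4], offspring=[2, 1, 2, 1, 3], Z_2=9
gen 2: Z_2=9, draws=[4, 1, 4, 2, 4, 4, 2, 7, 1], offspring=[3, 1, 3, 3, 3, 3, 3, 0, 1], Z_3=20
gen 3: Z_3=20, draws=[6, 4, 2, 1, 6, 3, 5, 2, 7, 4, 4, 2, 0, 3, 3, 5, 1, 7, 2, 6], offspring=[1, 3, 3, 1, 1, 1, 2, 3, 0, 3, 3, 3, 2, 1, 1, 2, 1, 0, 3, 1], Z_4=35

no


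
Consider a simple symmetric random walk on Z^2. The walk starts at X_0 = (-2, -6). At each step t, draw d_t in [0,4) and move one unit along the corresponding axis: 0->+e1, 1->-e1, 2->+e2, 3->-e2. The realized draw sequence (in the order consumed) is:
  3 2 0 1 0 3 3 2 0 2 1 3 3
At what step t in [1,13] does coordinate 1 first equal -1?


3

t=0: X=(-2, -6), d=3 → -e2, X_1=(-2, -7)
t=1: X=(-2, -7), d=2 → +e2, X_2=(-2, -6)
t=2: X=(-2, -6), d=0 → +e1, X_3=(-1, -6)
t=3: X=(-1, -6), d=1 → -e1, X_4=(-2, -6)
t=4: X=(-2, -6), d=0 → +e1, X_5=(-1, -6)
t=5: X=(-1, -6), d=3 → -e2, X_6=(-1, -7)
t=6: X=(-1, -7), d=3 → -e2, X_7=(-1, -8)
t=7: X=(-1, -8), d=2 → +e2, X_8=(-1, -7)
t=8: X=(-1, -7), d=0 → +e1, X_9=(0, -7)
t=9: X=(0, -7), d=2 → +e2, X_10=(0, -6)
t=10: X=(0, -6), d=1 → -e1, X_11=(-1, -6)
t=11: X=(-1, -6), d=3 → -e2, X_12=(-1, -7)
t=12: X=(-1, -7), d=3 → -e2, X_13=(-1, -8)


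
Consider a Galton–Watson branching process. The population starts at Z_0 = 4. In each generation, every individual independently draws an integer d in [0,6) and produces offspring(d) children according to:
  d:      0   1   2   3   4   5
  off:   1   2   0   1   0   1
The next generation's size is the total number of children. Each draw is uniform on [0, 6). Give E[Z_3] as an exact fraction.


125/54

Outcome values over d=0..5: [1, 2, 0, 1, 0, 1]
Σy = 5, Σy² = 7, M = 6
μ = 5/6 = 5/6,  σ² = 7/6 − (5/6)² = 17/36
E[Z_0] = 4
E[Z_1] = 5/6·E[Z_0] = 10/3
E[Z_2] = 5/6·E[Z_1] = 25/9
E[Z_3] = 5/6·E[Z_2] = 125/54


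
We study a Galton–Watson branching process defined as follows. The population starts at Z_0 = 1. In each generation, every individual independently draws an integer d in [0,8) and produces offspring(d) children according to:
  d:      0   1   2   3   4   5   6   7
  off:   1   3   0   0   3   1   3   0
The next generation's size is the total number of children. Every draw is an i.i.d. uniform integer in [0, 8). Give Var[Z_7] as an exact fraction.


Outcome values over d=0..7: [1, 3, 0, 0, 3, 1, 3, 0]
Σy = 11, Σy² = 29, M = 8
μ = 11/8 = 11/8,  σ² = 29/8 − (11/8)² = 111/64
V_0 = 0, E_0 = 1
V_1 = 111/64·E_0 + (11/8)²·V_0 = 111/64;  E_1 = 11/8
V_2 = 111/64·E_1 + (11/8)²·V_1 = 23199/4096;  E_2 = 121/64
V_3 = 111/64·E_2 + (11/8)²·V_2 = 3666663/262144;  E_3 = 1331/512
V_4 = 111/64·E_3 + (11/8)²·V_3 = 519309615/16777216;  E_4 = 14641/4096
V_5 = 111/64·E_4 + (11/8)²·V_4 = 69493081911/1073741824;  E_5 = 161051/32768
V_6 = 111/64·E_5 + (11/8)²·V_5 = 8994445338879/68719476736;  E_6 = 1771561/262144
V_7 = 111/64·E_6 + (11/8)²·V_6 = 1139876739637383/4398046511104;  E_7 = 19487171/2097152

1139876739637383/4398046511104


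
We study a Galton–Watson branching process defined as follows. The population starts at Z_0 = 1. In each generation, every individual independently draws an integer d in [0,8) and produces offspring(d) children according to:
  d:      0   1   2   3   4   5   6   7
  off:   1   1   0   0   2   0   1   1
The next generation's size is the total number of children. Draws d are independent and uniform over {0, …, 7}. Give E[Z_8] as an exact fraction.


Outcome values over d=0..7: [1, 1, 0, 0, 2, 0, 1, 1]
Σy = 6, Σy² = 8, M = 8
μ = 6/8 = 3/4,  σ² = 8/8 − (3/4)² = 7/16
E[Z_0] = 1
E[Z_1] = 3/4·E[Z_0] = 3/4
E[Z_2] = 3/4·E[Z_1] = 9/16
E[Z_3] = 3/4·E[Z_2] = 27/64
E[Z_4] = 3/4·E[Z_3] = 81/256
E[Z_5] = 3/4·E[Z_4] = 243/1024
E[Z_6] = 3/4·E[Z_5] = 729/4096
E[Z_7] = 3/4·E[Z_6] = 2187/16384
E[Z_8] = 3/4·E[Z_7] = 6561/65536

6561/65536


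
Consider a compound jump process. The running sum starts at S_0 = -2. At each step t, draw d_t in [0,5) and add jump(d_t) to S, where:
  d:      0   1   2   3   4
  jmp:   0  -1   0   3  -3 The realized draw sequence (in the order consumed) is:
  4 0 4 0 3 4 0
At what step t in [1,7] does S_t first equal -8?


3

t=0: S=-2, d=4, jump=-3, S_1=-5
t=1: S=-5, d=0, jump=0, S_2=-5
t=2: S=-5, d=4, jump=-3, S_3=-8
t=3: S=-8, d=0, jump=0, S_4=-8
t=4: S=-8, d=3, jump=3, S_5=-5
t=5: S=-5, d=4, jump=-3, S_6=-8
t=6: S=-8, d=0, jump=0, S_7=-8


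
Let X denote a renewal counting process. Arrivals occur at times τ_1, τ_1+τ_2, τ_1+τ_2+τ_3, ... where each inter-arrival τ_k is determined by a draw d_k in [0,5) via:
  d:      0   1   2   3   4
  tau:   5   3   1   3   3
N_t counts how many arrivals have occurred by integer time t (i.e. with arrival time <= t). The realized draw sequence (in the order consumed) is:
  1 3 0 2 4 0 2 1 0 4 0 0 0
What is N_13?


draw d_1=1: τ_1=3, arrival time A_1=3
draw d_2=3: τ_2=3, arrival time A_2=6
draw d_3=0: τ_3=5, arrival time A_3=11
draw d_4=2: τ_4=1, arrival time A_4=12
draw d_5=4: τ_5=3, arrival time A_5=15
draw d_6=0: τ_6=5, arrival time A_6=20
draw d_7=2: τ_7=1, arrival time A_7=21
draw d_8=1: τ_8=3, arrival time A_8=24
draw d_9=0: τ_9=5, arrival time A_9=29
draw d_10=4: τ_10=3, arrival time A_10=32
draw d_11=0: τ_11=5, arrival time A_11=37
draw d_12=0: τ_12=5, arrival time A_12=42
draw d_13=0: τ_13=5, arrival time A_13=47
N_t over t=0..13: 0:0 1:0 2:0 3:1 4:1 5:1 6:2 7:2 8:2 9:2 10:2 11:3 12:4 13:4

4


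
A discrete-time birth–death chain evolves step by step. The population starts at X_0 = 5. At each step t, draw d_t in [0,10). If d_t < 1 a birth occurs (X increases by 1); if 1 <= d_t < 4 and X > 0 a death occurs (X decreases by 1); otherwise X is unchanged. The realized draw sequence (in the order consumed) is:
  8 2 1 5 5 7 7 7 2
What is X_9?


2

t=0: X=5, d=8 → hold, X_1=5
t=1: X=5, d=2 → death, X_2=4
t=2: X=4, d=1 → death, X_3=3
t=3: X=3, d=5 → hold, X_4=3
t=4: X=3, d=5 → hold, X_5=3
t=5: X=3, d=7 → hold, X_6=3
t=6: X=3, d=7 → hold, X_7=3
t=7: X=3, d=7 → hold, X_8=3
t=8: X=3, d=2 → death, X_9=2


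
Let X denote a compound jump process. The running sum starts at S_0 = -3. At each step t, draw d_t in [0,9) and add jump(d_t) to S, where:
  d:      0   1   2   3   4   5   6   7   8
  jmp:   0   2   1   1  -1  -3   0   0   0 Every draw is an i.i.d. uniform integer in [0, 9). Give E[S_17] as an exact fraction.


-3

Outcome values over d=0..8: [0, 2, 1, 1, -1, -3, 0, 0, 0]
Σy = 0, Σy² = 16, M = 9
μ = 0/9 = 0,  σ² = 16/9 − (0)² = 16/9
E[S_17] = -3 + 17·(0) = -3


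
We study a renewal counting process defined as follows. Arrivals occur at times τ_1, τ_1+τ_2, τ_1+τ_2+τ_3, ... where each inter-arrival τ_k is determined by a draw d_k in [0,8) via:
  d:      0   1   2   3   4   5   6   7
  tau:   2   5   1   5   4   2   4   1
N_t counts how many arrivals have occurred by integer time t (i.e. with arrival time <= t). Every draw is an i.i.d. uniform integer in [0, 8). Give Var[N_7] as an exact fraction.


Inter-arrival values over d=0..7: [2, 5, 1, 5, 4, 2, 4, 1]
Each d has probability 1/8, so the pmf of τ is: f(1) = 1/4, f(2) = 1/4, f(4) = 1/4, f(5) = 1/4
Let p_n(j) = P(N_n = j), with p_0 = [1]. Condition on τ_1: p_n(0) = P(τ > n), and for j >= 1, p_n(j) = Σ_{k<=n} f(k)·p_{n−k}(j−1)
p_1 = [3/4, 1/4]  (j = 0..1)
p_2 = [1/2, 7/16, 1/16]  (j = 0..2)
p_3 = [1/2, 5/16, 11/64, 1/64]  (j = 0..3)
p_4 = [1/4, 1/2, 3/16, 15/256, 1/256]  (j = 0..4)
p_5 = [0, 5/8, 17/64, 23/256, 19/1024, 1/1024]  (j = 0..5)
p_6 = [0, 3/8, 29/64, 33/256, 19/512, 23/4096, 1/4096]  (j = 0..6)
p_7 = [0, 1/4, 7/16, 61/256, 15/256, 57/4096, 27/16384, 1/16384]  (j = 0..7)
E[N_7] = Σ j·p_7(j) = 35293/16384;  E[N_7²] = Σ j²·p_7(j) = 89985/16384
Var[N_7] = 89985/16384 − (35293/16384)² = 228718391/268435456

228718391/268435456


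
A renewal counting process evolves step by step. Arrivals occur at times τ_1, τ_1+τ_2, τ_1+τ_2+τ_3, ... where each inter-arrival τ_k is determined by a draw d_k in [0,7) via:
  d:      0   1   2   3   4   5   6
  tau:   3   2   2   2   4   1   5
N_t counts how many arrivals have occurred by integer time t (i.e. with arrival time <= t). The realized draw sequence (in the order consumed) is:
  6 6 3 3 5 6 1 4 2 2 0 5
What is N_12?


draw d_1=6: τ_1=5, arrival time A_1=5
draw d_2=6: τ_2=5, arrival time A_2=10
draw d_3=3: τ_3=2, arrival time A_3=12
draw d_4=3: τ_4=2, arrival time A_4=14
draw d_5=5: τ_5=1, arrival time A_5=15
draw d_6=6: τ_6=5, arrival time A_6=20
draw d_7=1: τ_7=2, arrival time A_7=22
draw d_8=4: τ_8=4, arrival time A_8=26
draw d_9=2: τ_9=2, arrival time A_9=28
draw d_10=2: τ_10=2, arrival time A_10=30
draw d_11=0: τ_11=3, arrival time A_11=33
draw d_12=5: τ_12=1, arrival time A_12=34
N_t over t=0..12: 0:0 1:0 2:0 3:0 4:0 5:1 6:1 7:1 8:1 9:1 10:2 11:2 12:3

3
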